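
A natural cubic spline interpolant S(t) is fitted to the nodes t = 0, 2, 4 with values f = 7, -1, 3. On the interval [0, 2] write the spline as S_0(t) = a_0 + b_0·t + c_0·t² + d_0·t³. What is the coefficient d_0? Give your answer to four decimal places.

Put M_i = S'' at the i-th knot. Here h = (2, 2) and Δ = (-4, 2), so the interior equations h_(i-1)·M_(i-1) + 2(h_(i-1)+h_i)·M_i + h_i·M_(i+1) = 6(Δ_i − Δ_(i-1)) read
  2·M_0 + 8·M_1 + 2·M_2 = 6(Δ_1 - Δ_0) = 36
Natural end conditions: M_0 = M_2 = 0.
Solving the tridiagonal system: M_0 = 0, M_1 = 9/2, M_2 = 0.
On [0, 2], with S_0(t) = a_0 + b_0·t + c_0·t² + d_0·t³: c_0 = M_0/2 = 0, d_0 = (M_1 - M_0)/(6h_0) = 3/8, b_0 = Δ_0 - h_0(2M_0 + M_1)/6 = -11/2.

0.3750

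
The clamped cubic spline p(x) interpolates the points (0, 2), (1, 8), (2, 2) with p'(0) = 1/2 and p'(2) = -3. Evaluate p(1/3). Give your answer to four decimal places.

With σ_i denoting the second derivative at x_i, h_i = 1, 1, and Δ_i = (y_(i+1) − y_i)/h_i = 6, -6:
  1·σ_0 + 4·σ_1 + 1·σ_2 = 6(Δ_1 - Δ_0) = -72
Clamped end conditions give two more equations: 2h_0·σ_0 + h_0·σ_1 = 6(Δ_0 - p'(0)) = 33 and h_1·σ_1 + 2h_1·σ_2 = 6(p'(2) - Δ_1) = 18.
Hence σ_0 = 131/4, σ_1 = -65/2, σ_2 = 101/4.
On [0, 1], p(x) = 2 + 1/2·x + 131/8·x² - 87/8·x³.
With x = 1/3: p(1/3) = 43/12.

3.5833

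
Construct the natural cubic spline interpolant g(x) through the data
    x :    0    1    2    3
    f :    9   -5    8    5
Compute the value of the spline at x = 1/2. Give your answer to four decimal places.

-1.1000

Write m_i for g''(x_i). With h_i = 1, 1, 1 and divided differences Δ_i = -14, 13, -3, the continuity of g' gives the tridiagonal system
  1·m_0 + 4·m_1 + 1·m_2 = 6(Δ_1 - Δ_0) = 162
  1·m_1 + 4·m_2 + 1·m_3 = 6(Δ_2 - Δ_1) = -96
Natural end conditions: m_0 = m_3 = 0.
Hence m_0 = 0, m_1 = 248/5, m_2 = -182/5, m_3 = 0.
On [0, 1], g(x) = 9 - 334/15·x + 0·x² + 124/15·x³.
With x = 1/2: g(1/2) = -11/10.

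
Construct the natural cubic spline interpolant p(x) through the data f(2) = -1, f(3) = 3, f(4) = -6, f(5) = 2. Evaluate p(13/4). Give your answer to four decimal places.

0.9938

Write σ_i for p''(x_i). With h_i = 1, 1, 1 and divided differences Δ_i = 4, -9, 8, the continuity of p' gives the tridiagonal system
  1·σ_0 + 4·σ_1 + 1·σ_2 = 6(Δ_1 - Δ_0) = -78
  1·σ_1 + 4·σ_2 + 1·σ_3 = 6(Δ_2 - Δ_1) = 102
Natural end conditions: σ_0 = σ_3 = 0.
Solving: σ_0 = 0, σ_1 = -138/5, σ_2 = 162/5, σ_3 = 0.
On [3, 4], p(x) = 3 - 26/5·(x - 3) - 69/5·(x - 3)² + 10·(x - 3)³.
With (x - 3) = 1/4: p(13/4) = 159/160.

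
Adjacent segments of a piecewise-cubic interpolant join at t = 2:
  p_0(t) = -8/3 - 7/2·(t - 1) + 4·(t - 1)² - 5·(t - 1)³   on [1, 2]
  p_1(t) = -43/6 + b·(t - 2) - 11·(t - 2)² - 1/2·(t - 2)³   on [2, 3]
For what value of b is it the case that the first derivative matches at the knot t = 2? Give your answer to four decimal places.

p_0'(t) = -7/2 + 8·(t - 1) - 15·(t - 1)², so p_0'(2) = -21/2. On the right, p_1'(2) = b, so b = -21/2.

-10.5000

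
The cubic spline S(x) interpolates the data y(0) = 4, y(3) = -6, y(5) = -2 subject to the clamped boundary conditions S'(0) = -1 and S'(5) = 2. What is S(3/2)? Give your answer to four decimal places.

-1.1500

Let M_i = S''(x_i). Step sizes h_i = 3, 2; slopes of the chords Δ_i = (y_(i+1) - y_i)/h_i = -10/3, 2.
  3·M_0 + 10·M_1 + 2·M_2 = 6(Δ_1 - Δ_0) = 32
Clamped end conditions give two more equations: 2h_0·M_0 + h_0·M_1 = 6(Δ_0 - S'(0)) = -14 and h_1·M_1 + 2h_1·M_2 = 6(S'(5) - Δ_1) = 0.
Solving the tridiagonal system: M_0 = -74/15, M_1 = 26/5, M_2 = -13/5.
On [0, 3], S(x) = 4 - 1·x - 37/15·x² + 76/135·x³.
With x = 3/2: S(3/2) = -23/20.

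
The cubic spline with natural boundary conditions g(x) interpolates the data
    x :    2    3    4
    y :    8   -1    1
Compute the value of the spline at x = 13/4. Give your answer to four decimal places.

-1.4023

With M_i denoting the second derivative at x_i, h_i = 1, 1, and Δ_i = (y_(i+1) − y_i)/h_i = -9, 2:
  1·M_0 + 4·M_1 + 1·M_2 = 6(Δ_1 - Δ_0) = 66
Natural end conditions: M_0 = M_2 = 0.
Solving the tridiagonal system: M_0 = 0, M_1 = 33/2, M_2 = 0.
On [3, 4], g(x) = -1 - 7/2·(x - 3) + 33/4·(x - 3)² - 11/4·(x - 3)³.
With (x - 3) = 1/4: g(13/4) = -359/256.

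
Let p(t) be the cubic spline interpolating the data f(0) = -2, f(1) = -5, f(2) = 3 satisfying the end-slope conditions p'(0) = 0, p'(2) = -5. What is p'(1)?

With m_i denoting the second derivative at x_i, h_i = 1, 1, and Δ_i = (y_(i+1) − y_i)/h_i = -3, 8:
  1·m_0 + 4·m_1 + 1·m_2 = 6(Δ_1 - Δ_0) = 66
Clamped end conditions give two more equations: 2h_0·m_0 + h_0·m_1 = 6(Δ_0 - p'(0)) = -18 and h_1·m_1 + 2h_1·m_2 = 6(p'(2) - Δ_1) = -78.
Forward elimination and back-substitution give m_0 = -28, m_1 = 38, m_2 = -58.
On [1, 2], p'(t) = b_1 + 2c_1·(t - 1) + 3d_1·(t - 1)² with b_1 = Δ_1 - h_1(2m_1 + m_2)/6 = 5, c_1 = m_1/2 = 19, d_1 = (m_2 - m_1)/(6h_1) = -16. So p'(1) = 5.

5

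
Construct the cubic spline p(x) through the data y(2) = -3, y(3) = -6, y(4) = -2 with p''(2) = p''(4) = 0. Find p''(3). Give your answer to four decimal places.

With M_i denoting the second derivative at x_i, h_i = 1, 1, and Δ_i = (y_(i+1) − y_i)/h_i = -3, 4:
  1·M_0 + 4·M_1 + 1·M_2 = 6(Δ_1 - Δ_0) = 42
Natural end conditions: M_0 = M_2 = 0.
Forward elimination and back-substitution give M_0 = 0, M_1 = 21/2, M_2 = 0.

10.5000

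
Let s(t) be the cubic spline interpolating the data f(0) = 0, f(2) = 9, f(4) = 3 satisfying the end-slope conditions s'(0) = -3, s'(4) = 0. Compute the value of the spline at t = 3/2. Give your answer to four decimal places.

Let M_i = s''(x_i). Step sizes h_i = 2, 2; slopes of the chords Δ_i = (y_(i+1) - y_i)/h_i = 9/2, -3.
  2·M_0 + 8·M_1 + 2·M_2 = 6(Δ_1 - Δ_0) = -45
Clamped end conditions give two more equations: 2h_0·M_0 + h_0·M_1 = 6(Δ_0 - s'(0)) = 45 and h_1·M_1 + 2h_1·M_2 = 6(s'(4) - Δ_1) = 18.
Solving: M_0 = 141/8, M_1 = -51/4, M_2 = 87/8.
On [0, 2], s(t) = 0 - 3·t + 141/16·t² - 81/32·t³.
With t = 3/2: s(3/2) = 1737/256.

6.7852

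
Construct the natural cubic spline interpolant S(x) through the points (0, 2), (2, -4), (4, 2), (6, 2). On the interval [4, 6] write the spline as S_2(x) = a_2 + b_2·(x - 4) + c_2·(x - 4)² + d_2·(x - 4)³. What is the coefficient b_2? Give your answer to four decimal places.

With m_i denoting the second derivative at x_i, h_i = 2, 2, 2, and Δ_i = (y_(i+1) − y_i)/h_i = -3, 3, 0:
  2·m_0 + 8·m_1 + 2·m_2 = 6(Δ_1 - Δ_0) = 36
  2·m_1 + 8·m_2 + 2·m_3 = 6(Δ_2 - Δ_1) = -18
Natural end conditions: m_0 = m_3 = 0.
Solving: m_0 = 0, m_1 = 27/5, m_2 = -18/5, m_3 = 0.
On [4, 6], with S_2(x) = a_2 + b_2·(x - 4) + c_2·(x - 4)² + d_2·(x - 4)³: c_2 = m_2/2 = -9/5, d_2 = (m_3 - m_2)/(6h_2) = 3/10, b_2 = Δ_2 - h_2(2m_2 + m_3)/6 = 12/5.

2.4000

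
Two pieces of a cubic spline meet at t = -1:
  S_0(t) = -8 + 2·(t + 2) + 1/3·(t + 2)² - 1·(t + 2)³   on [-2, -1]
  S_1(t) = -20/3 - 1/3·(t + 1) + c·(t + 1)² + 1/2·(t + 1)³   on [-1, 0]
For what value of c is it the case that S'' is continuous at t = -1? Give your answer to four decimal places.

-2.6667

S_0''(t) = 2/3 - 6·(t + 2), so S_0''(-1) = -16/3. On the right, S_1''(-1) = 2c, so c = -8/3.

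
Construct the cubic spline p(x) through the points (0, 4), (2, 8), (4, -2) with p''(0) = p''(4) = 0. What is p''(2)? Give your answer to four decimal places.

-5.2500

Let σ_i = p''(x_i). Step sizes h_i = 2, 2; slopes of the chords Δ_i = (y_(i+1) - y_i)/h_i = 2, -5.
  2·σ_0 + 8·σ_1 + 2·σ_2 = 6(Δ_1 - Δ_0) = -42
Natural end conditions: σ_0 = σ_2 = 0.
Solving the tridiagonal system: σ_0 = 0, σ_1 = -21/4, σ_2 = 0.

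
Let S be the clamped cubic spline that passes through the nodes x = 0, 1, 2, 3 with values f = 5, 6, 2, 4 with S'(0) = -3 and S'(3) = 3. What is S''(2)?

Let σ_i = S''(x_i). Step sizes h_i = 1, 1, 1; slopes of the chords Δ_i = (y_(i+1) - y_i)/h_i = 1, -4, 2.
  1·σ_0 + 4·σ_1 + 1·σ_2 = 6(Δ_1 - Δ_0) = -30
  1·σ_1 + 4·σ_2 + 1·σ_3 = 6(Δ_2 - Δ_1) = 36
Clamped end conditions give two more equations: 2h_0·σ_0 + h_0·σ_1 = 6(Δ_0 - S'(0)) = 24 and h_2·σ_2 + 2h_2·σ_3 = 6(S'(3) - Δ_2) = 6.
Hence σ_0 = 20, σ_1 = -16, σ_2 = 14, σ_3 = -4.

14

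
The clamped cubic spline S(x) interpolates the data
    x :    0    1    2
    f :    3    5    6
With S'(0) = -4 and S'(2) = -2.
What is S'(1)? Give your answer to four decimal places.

3.7500

With M_i denoting the second derivative at x_i, h_i = 1, 1, and Δ_i = (y_(i+1) − y_i)/h_i = 2, 1:
  1·M_0 + 4·M_1 + 1·M_2 = 6(Δ_1 - Δ_0) = -6
Clamped end conditions give two more equations: 2h_0·M_0 + h_0·M_1 = 6(Δ_0 - S'(0)) = 36 and h_1·M_1 + 2h_1·M_2 = 6(S'(2) - Δ_1) = -18.
Hence M_0 = 41/2, M_1 = -5, M_2 = -13/2.
On [1, 2], S'(x) = b_1 + 2c_1·(x - 1) + 3d_1·(x - 1)² with b_1 = Δ_1 - h_1(2M_1 + M_2)/6 = 15/4, c_1 = M_1/2 = -5/2, d_1 = (M_2 - M_1)/(6h_1) = -1/4. So S'(1) = 15/4.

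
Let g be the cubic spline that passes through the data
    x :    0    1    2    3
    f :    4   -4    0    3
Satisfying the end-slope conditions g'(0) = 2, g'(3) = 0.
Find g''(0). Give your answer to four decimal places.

Let m_i = g''(x_i). Step sizes h_i = 1, 1, 1; slopes of the chords Δ_i = (y_(i+1) - y_i)/h_i = -8, 4, 3.
  1·m_0 + 4·m_1 + 1·m_2 = 6(Δ_1 - Δ_0) = 72
  1·m_1 + 4·m_2 + 1·m_3 = 6(Δ_2 - Δ_1) = -6
Clamped end conditions give two more equations: 2h_0·m_0 + h_0·m_1 = 6(Δ_0 - g'(0)) = -60 and h_2·m_2 + 2h_2·m_3 = 6(g'(3) - Δ_2) = -18.
Solving: m_0 = -686/15, m_1 = 472/15, m_2 = -122/15, m_3 = -74/15.

-45.7333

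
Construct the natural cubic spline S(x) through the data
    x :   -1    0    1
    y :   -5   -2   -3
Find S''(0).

-6

Put M_i = S'' at the i-th knot. Here h = (1, 1) and Δ = (3, -1), so the interior equations h_(i-1)·M_(i-1) + 2(h_(i-1)+h_i)·M_i + h_i·M_(i+1) = 6(Δ_i − Δ_(i-1)) read
  1·M_0 + 4·M_1 + 1·M_2 = 6(Δ_1 - Δ_0) = -24
Natural end conditions: M_0 = M_2 = 0.
Solving: M_0 = 0, M_1 = -6, M_2 = 0.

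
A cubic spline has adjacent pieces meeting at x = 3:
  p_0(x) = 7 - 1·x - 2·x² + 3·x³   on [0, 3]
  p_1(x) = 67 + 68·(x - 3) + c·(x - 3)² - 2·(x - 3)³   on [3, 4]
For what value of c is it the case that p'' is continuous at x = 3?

p_0''(x) = -4 + 18·x, so p_0''(3) = 50. On the right, p_1''(3) = 2c, so c = 25.

25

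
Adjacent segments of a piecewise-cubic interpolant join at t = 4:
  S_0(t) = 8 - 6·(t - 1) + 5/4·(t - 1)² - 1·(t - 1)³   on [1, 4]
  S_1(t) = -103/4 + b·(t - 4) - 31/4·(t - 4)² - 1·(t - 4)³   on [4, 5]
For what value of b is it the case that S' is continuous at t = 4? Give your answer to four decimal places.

-25.5000

S_0'(t) = -6 + 5/2·(t - 1) - 3·(t - 1)², so S_0'(4) = -51/2. On the right, S_1'(4) = b, so b = -51/2.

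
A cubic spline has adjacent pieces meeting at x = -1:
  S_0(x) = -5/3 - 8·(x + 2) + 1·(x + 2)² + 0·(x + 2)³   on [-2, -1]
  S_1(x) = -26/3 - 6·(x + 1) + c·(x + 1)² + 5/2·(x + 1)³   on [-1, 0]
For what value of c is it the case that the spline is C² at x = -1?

1

S_0''(x) = 2 + 0·(x + 2), so S_0''(-1) = 2. On the right, S_1''(-1) = 2c, so c = 1.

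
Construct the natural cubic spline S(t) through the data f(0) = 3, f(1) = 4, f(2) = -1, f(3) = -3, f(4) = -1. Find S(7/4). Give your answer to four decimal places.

Put m_i = S'' at the i-th knot. Here h = (1, 1, 1, 1) and Δ = (1, -5, -2, 2), so the interior equations h_(i-1)·m_(i-1) + 2(h_(i-1)+h_i)·m_i + h_i·m_(i+1) = 6(Δ_i − Δ_(i-1)) read
  1·m_0 + 4·m_1 + 1·m_2 = 6(Δ_1 - Δ_0) = -36
  1·m_1 + 4·m_2 + 1·m_3 = 6(Δ_2 - Δ_1) = 18
  1·m_2 + 4·m_3 + 1·m_4 = 6(Δ_3 - Δ_2) = 24
Natural end conditions: m_0 = m_4 = 0.
Hence m_0 = 0, m_1 = -21/2, m_2 = 6, m_3 = 9/2, m_4 = 0.
On [1, 2], S(t) = 4 - 5/2·(t - 1) - 21/4·(t - 1)² + 11/4·(t - 1)³.
With (t - 1) = 3/4: S(7/4) = 85/256.

0.3320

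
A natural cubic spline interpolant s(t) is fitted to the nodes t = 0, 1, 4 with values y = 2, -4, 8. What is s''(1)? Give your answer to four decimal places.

Write σ_i for s''(x_i). With h_i = 1, 3 and divided differences Δ_i = -6, 4, the continuity of s' gives the tridiagonal system
  1·σ_0 + 8·σ_1 + 3·σ_2 = 6(Δ_1 - Δ_0) = 60
Natural end conditions: σ_0 = σ_2 = 0.
Solving the tridiagonal system: σ_0 = 0, σ_1 = 15/2, σ_2 = 0.

7.5000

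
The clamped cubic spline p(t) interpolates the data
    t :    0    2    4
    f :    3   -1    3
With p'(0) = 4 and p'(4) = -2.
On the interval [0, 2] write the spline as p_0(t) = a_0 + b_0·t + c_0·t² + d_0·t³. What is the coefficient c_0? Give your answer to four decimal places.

-6.7500

Put σ_i = p'' at the i-th knot. Here h = (2, 2) and Δ = (-2, 2), so the interior equations h_(i-1)·σ_(i-1) + 2(h_(i-1)+h_i)·σ_i + h_i·σ_(i+1) = 6(Δ_i − Δ_(i-1)) read
  2·σ_0 + 8·σ_1 + 2·σ_2 = 6(Δ_1 - Δ_0) = 24
Clamped end conditions give two more equations: 2h_0·σ_0 + h_0·σ_1 = 6(Δ_0 - p'(0)) = -36 and h_1·σ_1 + 2h_1·σ_2 = 6(p'(4) - Δ_1) = -24.
Hence σ_0 = -27/2, σ_1 = 9, σ_2 = -21/2.
On [0, 2], with p_0(t) = a_0 + b_0·t + c_0·t² + d_0·t³: c_0 = σ_0/2 = -27/4, d_0 = (σ_1 - σ_0)/(6h_0) = 15/8, b_0 = Δ_0 - h_0(2σ_0 + σ_1)/6 = 4.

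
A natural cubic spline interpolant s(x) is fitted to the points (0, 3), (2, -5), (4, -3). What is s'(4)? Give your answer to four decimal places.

2.2500

Write M_i for s''(x_i). With h_i = 2, 2 and divided differences Δ_i = -4, 1, the continuity of s' gives the tridiagonal system
  2·M_0 + 8·M_1 + 2·M_2 = 6(Δ_1 - Δ_0) = 30
Natural end conditions: M_0 = M_2 = 0.
Solving: M_0 = 0, M_1 = 15/4, M_2 = 0.
On [2, 4], s'(x) = b_1 + 2c_1·(x - 2) + 3d_1·(x - 2)² with b_1 = Δ_1 - h_1(2M_1 + M_2)/6 = -3/2, c_1 = M_1/2 = 15/8, d_1 = (M_2 - M_1)/(6h_1) = -5/16. So s'(4) = 9/4.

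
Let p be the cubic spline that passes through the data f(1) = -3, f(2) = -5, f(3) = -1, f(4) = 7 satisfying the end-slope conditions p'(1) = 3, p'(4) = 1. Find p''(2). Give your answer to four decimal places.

11.8667

Let m_i = p''(x_i). Step sizes h_i = 1, 1, 1; slopes of the chords Δ_i = (y_(i+1) - y_i)/h_i = -2, 4, 8.
  1·m_0 + 4·m_1 + 1·m_2 = 6(Δ_1 - Δ_0) = 36
  1·m_1 + 4·m_2 + 1·m_3 = 6(Δ_2 - Δ_1) = 24
Clamped end conditions give two more equations: 2h_0·m_0 + h_0·m_1 = 6(Δ_0 - p'(1)) = -30 and h_2·m_2 + 2h_2·m_3 = 6(p'(4) - Δ_2) = -42.
Forward elimination and back-substitution give m_0 = -314/15, m_1 = 178/15, m_2 = 142/15, m_3 = -386/15.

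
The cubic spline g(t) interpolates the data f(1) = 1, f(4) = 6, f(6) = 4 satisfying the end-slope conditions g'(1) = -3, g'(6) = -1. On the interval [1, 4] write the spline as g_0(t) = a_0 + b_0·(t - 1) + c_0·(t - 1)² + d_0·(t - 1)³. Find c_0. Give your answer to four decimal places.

With σ_i denoting the second derivative at x_i, h_i = 3, 2, and Δ_i = (y_(i+1) − y_i)/h_i = 5/3, -1:
  3·σ_0 + 10·σ_1 + 2·σ_2 = 6(Δ_1 - Δ_0) = -16
Clamped end conditions give two more equations: 2h_0·σ_0 + h_0·σ_1 = 6(Δ_0 - g'(1)) = 28 and h_1·σ_1 + 2h_1·σ_2 = 6(g'(6) - Δ_1) = 0.
Solving the tridiagonal system: σ_0 = 20/3, σ_1 = -4, σ_2 = 2.
On [1, 4], with g_0(t) = a_0 + b_0·(t - 1) + c_0·(t - 1)² + d_0·(t - 1)³: c_0 = σ_0/2 = 10/3, d_0 = (σ_1 - σ_0)/(6h_0) = -16/27, b_0 = Δ_0 - h_0(2σ_0 + σ_1)/6 = -3.

3.3333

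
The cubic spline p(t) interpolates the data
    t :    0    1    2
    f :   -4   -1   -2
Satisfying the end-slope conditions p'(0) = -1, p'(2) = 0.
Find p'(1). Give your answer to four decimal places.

Put M_i = p'' at the i-th knot. Here h = (1, 1) and Δ = (3, -1), so the interior equations h_(i-1)·M_(i-1) + 2(h_(i-1)+h_i)·M_i + h_i·M_(i+1) = 6(Δ_i − Δ_(i-1)) read
  1·M_0 + 4·M_1 + 1·M_2 = 6(Δ_1 - Δ_0) = -24
Clamped end conditions give two more equations: 2h_0·M_0 + h_0·M_1 = 6(Δ_0 - p'(0)) = 24 and h_1·M_1 + 2h_1·M_2 = 6(p'(2) - Δ_1) = 6.
Solving: M_0 = 37/2, M_1 = -13, M_2 = 19/2.
On [1, 2], p'(t) = b_1 + 2c_1·(t - 1) + 3d_1·(t - 1)² with b_1 = Δ_1 - h_1(2M_1 + M_2)/6 = 7/4, c_1 = M_1/2 = -13/2, d_1 = (M_2 - M_1)/(6h_1) = 15/4. So p'(1) = 7/4.

1.7500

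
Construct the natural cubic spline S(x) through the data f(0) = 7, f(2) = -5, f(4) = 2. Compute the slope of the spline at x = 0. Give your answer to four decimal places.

-8.3750

Put M_i = S'' at the i-th knot. Here h = (2, 2) and Δ = (-6, 7/2), so the interior equations h_(i-1)·M_(i-1) + 2(h_(i-1)+h_i)·M_i + h_i·M_(i+1) = 6(Δ_i − Δ_(i-1)) read
  2·M_0 + 8·M_1 + 2·M_2 = 6(Δ_1 - Δ_0) = 57
Natural end conditions: M_0 = M_2 = 0.
Forward elimination and back-substitution give M_0 = 0, M_1 = 57/8, M_2 = 0.
On [0, 2], S'(x) = b_0 + 2c_0·x + 3d_0·x² with b_0 = Δ_0 - h_0(2M_0 + M_1)/6 = -67/8, c_0 = M_0/2 = 0, d_0 = (M_1 - M_0)/(6h_0) = 19/32. So S'(0) = -67/8.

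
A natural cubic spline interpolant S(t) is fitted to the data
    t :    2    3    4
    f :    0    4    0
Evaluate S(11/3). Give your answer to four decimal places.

1.9259

Put σ_i = S'' at the i-th knot. Here h = (1, 1) and Δ = (4, -4), so the interior equations h_(i-1)·σ_(i-1) + 2(h_(i-1)+h_i)·σ_i + h_i·σ_(i+1) = 6(Δ_i − Δ_(i-1)) read
  1·σ_0 + 4·σ_1 + 1·σ_2 = 6(Δ_1 - Δ_0) = -48
Natural end conditions: σ_0 = σ_2 = 0.
Solving: σ_0 = 0, σ_1 = -12, σ_2 = 0.
On [3, 4], S(t) = 4 + 0·(t - 3) - 6·(t - 3)² + 2·(t - 3)³.
With (t - 3) = 2/3: S(11/3) = 52/27.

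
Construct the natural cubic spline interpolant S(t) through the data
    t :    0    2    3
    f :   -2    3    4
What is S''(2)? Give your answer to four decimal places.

Put M_i = S'' at the i-th knot. Here h = (2, 1) and Δ = (5/2, 1), so the interior equations h_(i-1)·M_(i-1) + 2(h_(i-1)+h_i)·M_i + h_i·M_(i+1) = 6(Δ_i − Δ_(i-1)) read
  2·M_0 + 6·M_1 + 1·M_2 = 6(Δ_1 - Δ_0) = -9
Natural end conditions: M_0 = M_2 = 0.
Solving: M_0 = 0, M_1 = -3/2, M_2 = 0.

-1.5000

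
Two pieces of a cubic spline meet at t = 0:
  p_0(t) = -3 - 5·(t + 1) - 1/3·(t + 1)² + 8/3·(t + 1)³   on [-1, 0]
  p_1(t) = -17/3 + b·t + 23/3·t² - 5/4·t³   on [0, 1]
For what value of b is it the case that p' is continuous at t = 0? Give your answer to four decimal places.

p_0'(t) = -5 - 2/3·(t + 1) + 8·(t + 1)², so p_0'(0) = 7/3. On the right, p_1'(0) = b, so b = 7/3.

2.3333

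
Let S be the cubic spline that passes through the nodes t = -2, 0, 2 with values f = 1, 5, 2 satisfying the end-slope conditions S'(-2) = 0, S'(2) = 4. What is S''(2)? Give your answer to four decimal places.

With σ_i denoting the second derivative at x_i, h_i = 2, 2, and Δ_i = (y_(i+1) − y_i)/h_i = 2, -3/2:
  2·σ_0 + 8·σ_1 + 2·σ_2 = 6(Δ_1 - Δ_0) = -21
Clamped end conditions give two more equations: 2h_0·σ_0 + h_0·σ_1 = 6(Δ_0 - S'(-2)) = 12 and h_1·σ_1 + 2h_1·σ_2 = 6(S'(2) - Δ_1) = 33.
Hence σ_0 = 53/8, σ_1 = -29/4, σ_2 = 95/8.

11.8750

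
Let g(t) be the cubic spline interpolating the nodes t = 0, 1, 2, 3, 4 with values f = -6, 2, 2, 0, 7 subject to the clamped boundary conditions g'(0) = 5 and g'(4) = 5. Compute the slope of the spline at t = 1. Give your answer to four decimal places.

5.6964

Write m_i for g''(x_i). With h_i = 1, 1, 1, 1 and divided differences Δ_i = 8, 0, -2, 7, the continuity of g' gives the tridiagonal system
  1·m_0 + 4·m_1 + 1·m_2 = 6(Δ_1 - Δ_0) = -48
  1·m_1 + 4·m_2 + 1·m_3 = 6(Δ_2 - Δ_1) = -12
  1·m_2 + 4·m_3 + 1·m_4 = 6(Δ_3 - Δ_2) = 54
Clamped end conditions give two more equations: 2h_0·m_0 + h_0·m_1 = 6(Δ_0 - g'(0)) = 18 and h_3·m_3 + 2h_3·m_4 = 6(g'(4) - Δ_3) = -12.
Forward elimination and back-substitution give m_0 = 465/28, m_1 = -213/14, m_2 = -15/4, m_3 = 255/14, m_4 = -423/28.
On [1, 2], g'(t) = b_1 + 2c_1·(t - 1) + 3d_1·(t - 1)² with b_1 = Δ_1 - h_1(2m_1 + m_2)/6 = 319/56, c_1 = m_1/2 = -213/28, d_1 = (m_2 - m_1)/(6h_1) = 107/56. So g'(1) = 319/56.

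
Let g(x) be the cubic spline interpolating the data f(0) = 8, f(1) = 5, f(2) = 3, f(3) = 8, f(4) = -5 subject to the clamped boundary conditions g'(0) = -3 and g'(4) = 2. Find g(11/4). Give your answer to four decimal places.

8.5664

Let σ_i = g''(x_i). Step sizes h_i = 1, 1, 1, 1; slopes of the chords Δ_i = (y_(i+1) - y_i)/h_i = -3, -2, 5, -13.
  1·σ_0 + 4·σ_1 + 1·σ_2 = 6(Δ_1 - Δ_0) = 6
  1·σ_1 + 4·σ_2 + 1·σ_3 = 6(Δ_2 - Δ_1) = 42
  1·σ_2 + 4·σ_3 + 1·σ_4 = 6(Δ_3 - Δ_2) = -108
Clamped end conditions give two more equations: 2h_0·σ_0 + h_0·σ_1 = 6(Δ_0 - g'(0)) = 0 and h_3·σ_3 + 2h_3·σ_4 = 6(g'(4) - Δ_3) = 90.
Solving the tridiagonal system: σ_0 = 37/14, σ_1 = -37/7, σ_2 = 49/2, σ_3 = -355/7, σ_4 = 985/14.
On [2, 3], g(x) = 3 + 37/7·(x - 2) + 49/4·(x - 2)² - 351/28·(x - 2)³.
With (x - 2) = 3/4: g(11/4) = 2193/256.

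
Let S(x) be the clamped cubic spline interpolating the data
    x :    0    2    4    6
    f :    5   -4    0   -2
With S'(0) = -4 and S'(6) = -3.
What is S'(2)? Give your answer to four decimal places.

Write M_i for S''(x_i). With h_i = 2, 2, 2 and divided differences Δ_i = -9/2, 2, -1, the continuity of S' gives the tridiagonal system
  2·M_0 + 8·M_1 + 2·M_2 = 6(Δ_1 - Δ_0) = 39
  2·M_1 + 8·M_2 + 2·M_3 = 6(Δ_2 - Δ_1) = -18
Clamped end conditions give two more equations: 2h_0·M_0 + h_0·M_1 = 6(Δ_0 - S'(0)) = -3 and h_2·M_2 + 2h_2·M_3 = 6(S'(6) - Δ_2) = -12.
Forward elimination and back-substitution give M_0 = -25/6, M_1 = 41/6, M_2 = -11/3, M_3 = -7/6.
On [2, 4], S'(x) = b_1 + 2c_1·(x - 2) + 3d_1·(x - 2)² with b_1 = Δ_1 - h_1(2M_1 + M_2)/6 = -4/3, c_1 = M_1/2 = 41/12, d_1 = (M_2 - M_1)/(6h_1) = -7/8. So S'(2) = -4/3.

-1.3333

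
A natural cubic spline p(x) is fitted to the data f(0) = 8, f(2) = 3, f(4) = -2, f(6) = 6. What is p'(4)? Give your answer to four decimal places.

0.5333

With m_i denoting the second derivative at x_i, h_i = 2, 2, 2, and Δ_i = (y_(i+1) − y_i)/h_i = -5/2, -5/2, 4:
  2·m_0 + 8·m_1 + 2·m_2 = 6(Δ_1 - Δ_0) = 0
  2·m_1 + 8·m_2 + 2·m_3 = 6(Δ_2 - Δ_1) = 39
Natural end conditions: m_0 = m_3 = 0.
Solving: m_0 = 0, m_1 = -13/10, m_2 = 26/5, m_3 = 0.
On [4, 6], p'(x) = b_2 + 2c_2·(x - 4) + 3d_2·(x - 4)² with b_2 = Δ_2 - h_2(2m_2 + m_3)/6 = 8/15, c_2 = m_2/2 = 13/5, d_2 = (m_3 - m_2)/(6h_2) = -13/30. So p'(4) = 8/15.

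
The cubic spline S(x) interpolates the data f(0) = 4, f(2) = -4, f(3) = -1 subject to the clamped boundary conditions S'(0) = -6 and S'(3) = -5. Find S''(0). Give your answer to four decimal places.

-3.6667

With m_i denoting the second derivative at x_i, h_i = 2, 1, and Δ_i = (y_(i+1) − y_i)/h_i = -4, 3:
  2·m_0 + 6·m_1 + 1·m_2 = 6(Δ_1 - Δ_0) = 42
Clamped end conditions give two more equations: 2h_0·m_0 + h_0·m_1 = 6(Δ_0 - S'(0)) = 12 and h_1·m_1 + 2h_1·m_2 = 6(S'(3) - Δ_1) = -48.
Forward elimination and back-substitution give m_0 = -11/3, m_1 = 40/3, m_2 = -92/3.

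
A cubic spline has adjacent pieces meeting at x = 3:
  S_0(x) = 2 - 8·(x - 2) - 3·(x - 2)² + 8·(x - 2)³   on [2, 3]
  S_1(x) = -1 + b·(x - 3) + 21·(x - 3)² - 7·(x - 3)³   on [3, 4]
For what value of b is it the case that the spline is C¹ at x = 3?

S_0'(x) = -8 - 6·(x - 2) + 24·(x - 2)², so S_0'(3) = 10. On the right, S_1'(3) = b, so b = 10.

10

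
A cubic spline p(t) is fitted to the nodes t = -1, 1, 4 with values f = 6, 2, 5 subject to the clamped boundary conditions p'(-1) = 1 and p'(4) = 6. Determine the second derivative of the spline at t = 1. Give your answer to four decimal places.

1.6000

With M_i denoting the second derivative at x_i, h_i = 2, 3, and Δ_i = (y_(i+1) − y_i)/h_i = -2, 1:
  2·M_0 + 10·M_1 + 3·M_2 = 6(Δ_1 - Δ_0) = 18
Clamped end conditions give two more equations: 2h_0·M_0 + h_0·M_1 = 6(Δ_0 - p'(-1)) = -18 and h_1·M_1 + 2h_1·M_2 = 6(p'(4) - Δ_1) = 30.
Solving the tridiagonal system: M_0 = -53/10, M_1 = 8/5, M_2 = 21/5.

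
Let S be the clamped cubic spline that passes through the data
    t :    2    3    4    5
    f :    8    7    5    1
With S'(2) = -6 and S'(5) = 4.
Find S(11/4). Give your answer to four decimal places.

6.7813

With σ_i denoting the second derivative at x_i, h_i = 1, 1, 1, and Δ_i = (y_(i+1) − y_i)/h_i = -1, -2, -4:
  1·σ_0 + 4·σ_1 + 1·σ_2 = 6(Δ_1 - Δ_0) = -6
  1·σ_1 + 4·σ_2 + 1·σ_3 = 6(Δ_2 - Δ_1) = -12
Clamped end conditions give two more equations: 2h_0·σ_0 + h_0·σ_1 = 6(Δ_0 - S'(2)) = 30 and h_2·σ_2 + 2h_2·σ_3 = 6(S'(5) - Δ_2) = 48.
Hence σ_0 = 50/3, σ_1 = -10/3, σ_2 = -28/3, σ_3 = 86/3.
On [2, 3], S(t) = 8 - 6·(t - 2) + 25/3·(t - 2)² - 10/3·(t - 2)³.
With (t - 2) = 3/4: S(11/4) = 217/32.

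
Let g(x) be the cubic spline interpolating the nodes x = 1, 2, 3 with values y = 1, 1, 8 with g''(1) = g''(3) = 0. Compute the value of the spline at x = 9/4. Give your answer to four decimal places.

2.1758

Put M_i = g'' at the i-th knot. Here h = (1, 1) and Δ = (0, 7), so the interior equations h_(i-1)·M_(i-1) + 2(h_(i-1)+h_i)·M_i + h_i·M_(i+1) = 6(Δ_i − Δ_(i-1)) read
  1·M_0 + 4·M_1 + 1·M_2 = 6(Δ_1 - Δ_0) = 42
Natural end conditions: M_0 = M_2 = 0.
Forward elimination and back-substitution give M_0 = 0, M_1 = 21/2, M_2 = 0.
On [2, 3], g(x) = 1 + 7/2·(x - 2) + 21/4·(x - 2)² - 7/4·(x - 2)³.
With (x - 2) = 1/4: g(9/4) = 557/256.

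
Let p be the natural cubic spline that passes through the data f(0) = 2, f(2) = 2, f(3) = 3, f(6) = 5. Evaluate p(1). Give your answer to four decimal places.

1.7340

With m_i denoting the second derivative at x_i, h_i = 2, 1, 3, and Δ_i = (y_(i+1) − y_i)/h_i = 0, 1, 2/3:
  2·m_0 + 6·m_1 + 1·m_2 = 6(Δ_1 - Δ_0) = 6
  1·m_1 + 8·m_2 + 3·m_3 = 6(Δ_2 - Δ_1) = -2
Natural end conditions: m_0 = m_3 = 0.
Solving: m_0 = 0, m_1 = 50/47, m_2 = -18/47, m_3 = 0.
On [0, 2], p(t) = 2 - 50/141·t + 0·t² + 25/282·t³.
With t = 1: p(1) = 163/94.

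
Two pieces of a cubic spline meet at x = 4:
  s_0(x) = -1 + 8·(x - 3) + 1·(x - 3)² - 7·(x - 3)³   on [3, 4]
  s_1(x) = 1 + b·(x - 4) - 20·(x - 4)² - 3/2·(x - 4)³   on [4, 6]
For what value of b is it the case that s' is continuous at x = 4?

s_0'(x) = 8 + 2·(x - 3) - 21·(x - 3)², so s_0'(4) = -11. On the right, s_1'(4) = b, so b = -11.

-11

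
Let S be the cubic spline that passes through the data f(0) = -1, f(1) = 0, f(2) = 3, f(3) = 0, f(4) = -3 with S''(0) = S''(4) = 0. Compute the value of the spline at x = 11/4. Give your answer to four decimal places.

Put M_i = S'' at the i-th knot. Here h = (1, 1, 1, 1) and Δ = (1, 3, -3, -3), so the interior equations h_(i-1)·M_(i-1) + 2(h_(i-1)+h_i)·M_i + h_i·M_(i+1) = 6(Δ_i − Δ_(i-1)) read
  1·M_0 + 4·M_1 + 1·M_2 = 6(Δ_1 - Δ_0) = 12
  1·M_1 + 4·M_2 + 1·M_3 = 6(Δ_2 - Δ_1) = -36
  1·M_2 + 4·M_3 + 1·M_4 = 6(Δ_3 - Δ_2) = 0
Natural end conditions: M_0 = M_4 = 0.
Solving the tridiagonal system: M_0 = 0, M_1 = 81/14, M_2 = -78/7, M_3 = 39/14, M_4 = 0.
On [2, 3], S(x) = 3 + 1/4·(x - 2) - 39/7·(x - 2)² + 65/28·(x - 2)³.
With (x - 2) = 3/4: S(11/4) = 1851/1792.

1.0329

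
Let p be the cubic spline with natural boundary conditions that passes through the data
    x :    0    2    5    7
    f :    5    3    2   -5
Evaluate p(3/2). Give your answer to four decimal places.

Put σ_i = p'' at the i-th knot. Here h = (2, 3, 2) and Δ = (-1, -1/3, -7/2), so the interior equations h_(i-1)·σ_(i-1) + 2(h_(i-1)+h_i)·σ_i + h_i·σ_(i+1) = 6(Δ_i − Δ_(i-1)) read
  2·σ_0 + 10·σ_1 + 3·σ_2 = 6(Δ_1 - Δ_0) = 4
  3·σ_1 + 10·σ_2 + 2·σ_3 = 6(Δ_2 - Δ_1) = -19
Natural end conditions: σ_0 = σ_3 = 0.
Forward elimination and back-substitution give σ_0 = 0, σ_1 = 97/91, σ_2 = -202/91, σ_3 = 0.
On [0, 2], p(x) = 5 - 370/273·x + 0·x² + 97/1092·x³.
With x = 3/2: p(3/2) = 1359/416.

3.2668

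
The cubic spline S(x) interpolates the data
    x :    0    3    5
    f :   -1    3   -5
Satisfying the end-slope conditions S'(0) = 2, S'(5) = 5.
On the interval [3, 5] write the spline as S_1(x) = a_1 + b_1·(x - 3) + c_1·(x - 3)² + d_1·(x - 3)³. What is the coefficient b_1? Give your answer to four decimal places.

Let σ_i = S''(x_i). Step sizes h_i = 3, 2; slopes of the chords Δ_i = (y_(i+1) - y_i)/h_i = 4/3, -4.
  3·σ_0 + 10·σ_1 + 2·σ_2 = 6(Δ_1 - Δ_0) = -32
Clamped end conditions give two more equations: 2h_0·σ_0 + h_0·σ_1 = 6(Δ_0 - S'(0)) = -4 and h_1·σ_1 + 2h_1·σ_2 = 6(S'(5) - Δ_1) = 54.
Forward elimination and back-substitution give σ_0 = 47/15, σ_1 = -38/5, σ_2 = 173/10.
On [3, 5], with S_1(x) = a_1 + b_1·(x - 3) + c_1·(x - 3)² + d_1·(x - 3)³: c_1 = σ_1/2 = -19/5, d_1 = (σ_2 - σ_1)/(6h_1) = 83/40, b_1 = Δ_1 - h_1(2σ_1 + σ_2)/6 = -47/10.

-4.7000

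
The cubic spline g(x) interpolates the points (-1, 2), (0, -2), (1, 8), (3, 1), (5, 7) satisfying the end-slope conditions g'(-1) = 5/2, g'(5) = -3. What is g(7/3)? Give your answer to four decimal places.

4.4550

With m_i denoting the second derivative at x_i, h_i = 1, 1, 2, 2, and Δ_i = (y_(i+1) − y_i)/h_i = -4, 10, -7/2, 3:
  1·m_0 + 4·m_1 + 1·m_2 = 6(Δ_1 - Δ_0) = 84
  1·m_1 + 6·m_2 + 2·m_3 = 6(Δ_2 - Δ_1) = -81
  2·m_2 + 8·m_3 + 2·m_4 = 6(Δ_3 - Δ_2) = 39
Clamped end conditions give two more equations: 2h_0·m_0 + h_0·m_1 = 6(Δ_0 - g'(-1)) = -39 and h_3·m_3 + 2h_3·m_4 = 6(g'(5) - Δ_3) = -36.
Solving: m_0 = -794/21, m_1 = 769/21, m_2 = -74/3, m_3 = 319/21, m_4 = -697/42.
On [1, 3], g(x) = 8 + 331/42·(x - 1) - 37/3·(x - 1)² + 93/28·(x - 1)³.
With (x - 1) = 4/3: g(7/3) = 842/189.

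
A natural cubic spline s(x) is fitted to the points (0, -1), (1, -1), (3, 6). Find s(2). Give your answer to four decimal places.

1.6250

Write m_i for s''(x_i). With h_i = 1, 2 and divided differences Δ_i = 0, 7/2, the continuity of s' gives the tridiagonal system
  1·m_0 + 6·m_1 + 2·m_2 = 6(Δ_1 - Δ_0) = 21
Natural end conditions: m_0 = m_2 = 0.
Hence m_0 = 0, m_1 = 7/2, m_2 = 0.
On [1, 3], s(x) = -1 + 7/6·(x - 1) + 7/4·(x - 1)² - 7/24·(x - 1)³.
With (x - 1) = 1: s(2) = 13/8.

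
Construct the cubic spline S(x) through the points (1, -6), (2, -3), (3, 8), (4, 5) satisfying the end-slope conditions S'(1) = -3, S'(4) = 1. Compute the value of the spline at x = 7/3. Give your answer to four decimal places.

1.1704

Put M_i = S'' at the i-th knot. Here h = (1, 1, 1) and Δ = (3, 11, -3), so the interior equations h_(i-1)·M_(i-1) + 2(h_(i-1)+h_i)·M_i + h_i·M_(i+1) = 6(Δ_i − Δ_(i-1)) read
  1·M_0 + 4·M_1 + 1·M_2 = 6(Δ_1 - Δ_0) = 48
  1·M_1 + 4·M_2 + 1·M_3 = 6(Δ_2 - Δ_1) = -84
Clamped end conditions give two more equations: 2h_0·M_0 + h_0·M_1 = 6(Δ_0 - S'(1)) = 36 and h_2·M_2 + 2h_2·M_3 = 6(S'(4) - Δ_2) = 24.
Forward elimination and back-substitution give M_0 = 136/15, M_1 = 268/15, M_2 = -488/15, M_3 = 424/15.
On [2, 3], S(x) = -3 + 157/15·(x - 2) + 134/15·(x - 2)² - 42/5·(x - 2)³.
With (x - 2) = 1/3: S(7/3) = 158/135.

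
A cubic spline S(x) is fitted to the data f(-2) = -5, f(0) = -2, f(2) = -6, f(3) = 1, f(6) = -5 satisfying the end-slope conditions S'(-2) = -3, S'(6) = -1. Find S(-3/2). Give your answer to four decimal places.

Put m_i = S'' at the i-th knot. Here h = (2, 2, 1, 3) and Δ = (3/2, -2, 7, -2), so the interior equations h_(i-1)·m_(i-1) + 2(h_(i-1)+h_i)·m_i + h_i·m_(i+1) = 6(Δ_i − Δ_(i-1)) read
  2·m_0 + 8·m_1 + 2·m_2 = 6(Δ_1 - Δ_0) = -21
  2·m_1 + 6·m_2 + 1·m_3 = 6(Δ_2 - Δ_1) = 54
  1·m_2 + 8·m_3 + 3·m_4 = 6(Δ_3 - Δ_2) = -54
Clamped end conditions give two more equations: 2h_0·m_0 + h_0·m_1 = 6(Δ_0 - S'(-2)) = 27 and h_3·m_3 + 2h_3·m_4 = 6(S'(6) - Δ_3) = 6.
Forward elimination and back-substitution give m_0 = 1789/160, m_1 = -709/80, m_2 = 2203/160, m_3 = -871/80, m_4 = 1031/160.
On [-2, 0], S(x) = -5 - 3·(x + 2) + 1789/320·(x + 2)² - 1069/640·(x + 2)³.
With (x + 2) = 1/2: S(-3/2) = -27193/5120.

-5.3111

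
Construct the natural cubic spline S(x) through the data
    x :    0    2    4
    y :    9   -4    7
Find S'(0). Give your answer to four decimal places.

Let σ_i = S''(x_i). Step sizes h_i = 2, 2; slopes of the chords Δ_i = (y_(i+1) - y_i)/h_i = -13/2, 11/2.
  2·σ_0 + 8·σ_1 + 2·σ_2 = 6(Δ_1 - Δ_0) = 72
Natural end conditions: σ_0 = σ_2 = 0.
Solving: σ_0 = 0, σ_1 = 9, σ_2 = 0.
On [0, 2], S'(x) = b_0 + 2c_0·x + 3d_0·x² with b_0 = Δ_0 - h_0(2σ_0 + σ_1)/6 = -19/2, c_0 = σ_0/2 = 0, d_0 = (σ_1 - σ_0)/(6h_0) = 3/4. So S'(0) = -19/2.

-9.5000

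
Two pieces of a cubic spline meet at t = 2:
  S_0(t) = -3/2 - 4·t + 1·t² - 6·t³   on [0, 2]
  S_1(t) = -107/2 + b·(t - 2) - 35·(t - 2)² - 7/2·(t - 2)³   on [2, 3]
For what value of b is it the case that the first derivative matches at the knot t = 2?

S_0'(t) = -4 + 2·t - 18·t², so S_0'(2) = -72. On the right, S_1'(2) = b, so b = -72.

-72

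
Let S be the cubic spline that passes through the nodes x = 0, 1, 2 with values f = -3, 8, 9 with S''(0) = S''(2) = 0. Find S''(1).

Let M_i = S''(x_i). Step sizes h_i = 1, 1; slopes of the chords Δ_i = (y_(i+1) - y_i)/h_i = 11, 1.
  1·M_0 + 4·M_1 + 1·M_2 = 6(Δ_1 - Δ_0) = -60
Natural end conditions: M_0 = M_2 = 0.
Hence M_0 = 0, M_1 = -15, M_2 = 0.

-15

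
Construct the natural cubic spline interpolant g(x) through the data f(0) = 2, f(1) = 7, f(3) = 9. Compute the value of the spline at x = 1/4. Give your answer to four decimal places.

Write σ_i for g''(x_i). With h_i = 1, 2 and divided differences Δ_i = 5, 1, the continuity of g' gives the tridiagonal system
  1·σ_0 + 6·σ_1 + 2·σ_2 = 6(Δ_1 - Δ_0) = -24
Natural end conditions: σ_0 = σ_2 = 0.
Hence σ_0 = 0, σ_1 = -4, σ_2 = 0.
On [0, 1], g(x) = 2 + 17/3·x + 0·x² - 2/3·x³.
With x = 1/4: g(1/4) = 109/32.

3.4063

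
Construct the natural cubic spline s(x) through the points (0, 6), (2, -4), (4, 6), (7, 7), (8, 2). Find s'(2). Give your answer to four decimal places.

Write M_i for s''(x_i). With h_i = 2, 2, 3, 1 and divided differences Δ_i = -5, 5, 1/3, -5, the continuity of s' gives the tridiagonal system
  2·M_0 + 8·M_1 + 2·M_2 = 6(Δ_1 - Δ_0) = 60
  2·M_1 + 10·M_2 + 3·M_3 = 6(Δ_2 - Δ_1) = -28
  3·M_2 + 8·M_3 + 1·M_4 = 6(Δ_3 - Δ_2) = -32
Natural end conditions: M_0 = M_4 = 0.
Solving: M_0 = 0, M_1 = 1129/134, M_2 = -248/67, M_3 = -175/67, M_4 = 0.
On [2, 4], s'(x) = b_1 + 2c_1·(x - 2) + 3d_1·(x - 2)² with b_1 = Δ_1 - h_1(2M_1 + M_2)/6 = 124/201, c_1 = M_1/2 = 1129/268, d_1 = (M_2 - M_1)/(6h_1) = -1625/1608. So s'(2) = 124/201.

0.6169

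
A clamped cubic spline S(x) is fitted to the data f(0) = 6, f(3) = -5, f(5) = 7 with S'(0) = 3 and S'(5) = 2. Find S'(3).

With M_i denoting the second derivative at x_i, h_i = 3, 2, and Δ_i = (y_(i+1) − y_i)/h_i = -11/3, 6:
  3·M_0 + 10·M_1 + 2·M_2 = 6(Δ_1 - Δ_0) = 58
Clamped end conditions give two more equations: 2h_0·M_0 + h_0·M_1 = 6(Δ_0 - S'(0)) = -40 and h_1·M_1 + 2h_1·M_2 = 6(S'(5) - Δ_1) = -24.
Forward elimination and back-substitution give M_0 = -38/3, M_1 = 12, M_2 = -12.
On [3, 5], S'(x) = b_1 + 2c_1·(x - 3) + 3d_1·(x - 3)² with b_1 = Δ_1 - h_1(2M_1 + M_2)/6 = 2, c_1 = M_1/2 = 6, d_1 = (M_2 - M_1)/(6h_1) = -2. So S'(3) = 2.

2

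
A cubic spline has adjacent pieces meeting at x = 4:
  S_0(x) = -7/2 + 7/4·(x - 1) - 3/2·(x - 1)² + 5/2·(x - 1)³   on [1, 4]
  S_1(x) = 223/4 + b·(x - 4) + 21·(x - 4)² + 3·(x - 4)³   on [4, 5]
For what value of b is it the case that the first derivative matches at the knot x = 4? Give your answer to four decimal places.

S_0'(x) = 7/4 - 3·(x - 1) + 15/2·(x - 1)², so S_0'(4) = 241/4. On the right, S_1'(4) = b, so b = 241/4.

60.2500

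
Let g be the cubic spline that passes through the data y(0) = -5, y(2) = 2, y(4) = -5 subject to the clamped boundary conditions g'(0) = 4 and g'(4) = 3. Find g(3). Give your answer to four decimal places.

Let M_i = g''(x_i). Step sizes h_i = 2, 2; slopes of the chords Δ_i = (y_(i+1) - y_i)/h_i = 7/2, -7/2.
  2·M_0 + 8·M_1 + 2·M_2 = 6(Δ_1 - Δ_0) = -42
Clamped end conditions give two more equations: 2h_0·M_0 + h_0·M_1 = 6(Δ_0 - g'(0)) = -3 and h_1·M_1 + 2h_1·M_2 = 6(g'(4) - Δ_1) = 39.
Hence M_0 = 17/4, M_1 = -10, M_2 = 59/4.
On [2, 4], g(x) = 2 - 7/4·(x - 2) - 5·(x - 2)² + 33/16·(x - 2)³.
With (x - 2) = 1: g(3) = -43/16.

-2.6875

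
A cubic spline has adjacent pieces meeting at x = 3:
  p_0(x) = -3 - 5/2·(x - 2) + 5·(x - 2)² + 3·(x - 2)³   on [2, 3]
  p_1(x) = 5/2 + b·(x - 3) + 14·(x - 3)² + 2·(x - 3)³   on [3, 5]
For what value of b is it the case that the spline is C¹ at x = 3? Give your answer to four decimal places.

16.5000

p_0'(x) = -5/2 + 10·(x - 2) + 9·(x - 2)², so p_0'(3) = 33/2. On the right, p_1'(3) = b, so b = 33/2.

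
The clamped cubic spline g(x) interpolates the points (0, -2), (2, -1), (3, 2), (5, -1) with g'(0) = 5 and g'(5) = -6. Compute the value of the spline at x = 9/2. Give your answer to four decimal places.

Put M_i = g'' at the i-th knot. Here h = (2, 1, 2) and Δ = (1/2, 3, -3/2), so the interior equations h_(i-1)·M_(i-1) + 2(h_(i-1)+h_i)·M_i + h_i·M_(i+1) = 6(Δ_i − Δ_(i-1)) read
  2·M_0 + 6·M_1 + 1·M_2 = 6(Δ_1 - Δ_0) = 15
  1·M_1 + 6·M_2 + 2·M_3 = 6(Δ_2 - Δ_1) = -27
Clamped end conditions give two more equations: 2h_0·M_0 + h_0·M_1 = 6(Δ_0 - g'(0)) = -27 and h_2·M_2 + 2h_2·M_3 = 6(g'(5) - Δ_2) = -27.
Solving: M_0 = -10, M_1 = 13/2, M_2 = -4, M_3 = -19/4.
On [3, 5], g(x) = 2 + 11/4·(x - 3) - 2·(x - 3)² - 1/16·(x - 3)³.
With (x - 3) = 3/2: g(9/2) = 181/128.

1.4141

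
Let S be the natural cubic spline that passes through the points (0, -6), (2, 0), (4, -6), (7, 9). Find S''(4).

6

Write M_i for S''(x_i). With h_i = 2, 2, 3 and divided differences Δ_i = 3, -3, 5, the continuity of S' gives the tridiagonal system
  2·M_0 + 8·M_1 + 2·M_2 = 6(Δ_1 - Δ_0) = -36
  2·M_1 + 10·M_2 + 3·M_3 = 6(Δ_2 - Δ_1) = 48
Natural end conditions: M_0 = M_3 = 0.
Hence M_0 = 0, M_1 = -6, M_2 = 6, M_3 = 0.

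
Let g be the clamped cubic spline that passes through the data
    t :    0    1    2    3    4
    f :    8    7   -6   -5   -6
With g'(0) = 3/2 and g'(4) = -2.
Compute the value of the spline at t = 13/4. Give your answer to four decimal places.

-4.7348

With M_i denoting the second derivative at x_i, h_i = 1, 1, 1, 1, and Δ_i = (y_(i+1) − y_i)/h_i = -1, -13, 1, -1:
  1·M_0 + 4·M_1 + 1·M_2 = 6(Δ_1 - Δ_0) = -72
  1·M_1 + 4·M_2 + 1·M_3 = 6(Δ_2 - Δ_1) = 84
  1·M_2 + 4·M_3 + 1·M_4 = 6(Δ_3 - Δ_2) = -12
Clamped end conditions give two more equations: 2h_0·M_0 + h_0·M_1 = 6(Δ_0 - g'(0)) = -15 and h_3·M_3 + 2h_3·M_4 = 6(g'(4) - Δ_3) = -6.
Solving: M_0 = 341/56, M_1 = -761/28, M_2 = 245/8, M_3 = -317/28, M_4 = 149/56.
On [3, 4], g(t) = -5 + 261/112·(t - 3) - 317/56·(t - 3)² + 261/112·(t - 3)³.
With (t - 3) = 1/4: g(13/4) = -33939/7168.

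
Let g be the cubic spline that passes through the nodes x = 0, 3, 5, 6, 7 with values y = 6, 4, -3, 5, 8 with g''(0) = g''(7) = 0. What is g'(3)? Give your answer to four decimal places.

Write m_i for g''(x_i). With h_i = 3, 2, 1, 1 and divided differences Δ_i = -2/3, -7/2, 8, 3, the continuity of g' gives the tridiagonal system
  3·m_0 + 10·m_1 + 2·m_2 = 6(Δ_1 - Δ_0) = -17
  2·m_1 + 6·m_2 + 1·m_3 = 6(Δ_2 - Δ_1) = 69
  1·m_2 + 4·m_3 + 1·m_4 = 6(Δ_3 - Δ_2) = -30
Natural end conditions: m_0 = m_4 = 0.
Hence m_0 = 0, m_1 = -1003/214, m_2 = 1598/107, m_3 = -1202/107, m_4 = 0.
On [3, 5], g'(x) = b_1 + 2c_1·(x - 3) + 3d_1·(x - 3)² with b_1 = Δ_1 - h_1(2m_1 + m_2)/6 = -3437/642, c_1 = m_1/2 = -1003/428, d_1 = (m_2 - m_1)/(6h_1) = 4199/2568. So g'(3) = -3437/642.

-5.3536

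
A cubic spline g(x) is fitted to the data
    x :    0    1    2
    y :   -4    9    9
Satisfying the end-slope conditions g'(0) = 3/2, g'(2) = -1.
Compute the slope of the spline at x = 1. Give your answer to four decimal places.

9.6250

Put m_i = g'' at the i-th knot. Here h = (1, 1) and Δ = (13, 0), so the interior equations h_(i-1)·m_(i-1) + 2(h_(i-1)+h_i)·m_i + h_i·m_(i+1) = 6(Δ_i − Δ_(i-1)) read
  1·m_0 + 4·m_1 + 1·m_2 = 6(Δ_1 - Δ_0) = -78
Clamped end conditions give two more equations: 2h_0·m_0 + h_0·m_1 = 6(Δ_0 - g'(0)) = 69 and h_1·m_1 + 2h_1·m_2 = 6(g'(2) - Δ_1) = -6.
Solving the tridiagonal system: m_0 = 211/4, m_1 = -73/2, m_2 = 61/4.
On [1, 2], g'(x) = b_1 + 2c_1·(x - 1) + 3d_1·(x - 1)² with b_1 = Δ_1 - h_1(2m_1 + m_2)/6 = 77/8, c_1 = m_1/2 = -73/4, d_1 = (m_2 - m_1)/(6h_1) = 69/8. So g'(1) = 77/8.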